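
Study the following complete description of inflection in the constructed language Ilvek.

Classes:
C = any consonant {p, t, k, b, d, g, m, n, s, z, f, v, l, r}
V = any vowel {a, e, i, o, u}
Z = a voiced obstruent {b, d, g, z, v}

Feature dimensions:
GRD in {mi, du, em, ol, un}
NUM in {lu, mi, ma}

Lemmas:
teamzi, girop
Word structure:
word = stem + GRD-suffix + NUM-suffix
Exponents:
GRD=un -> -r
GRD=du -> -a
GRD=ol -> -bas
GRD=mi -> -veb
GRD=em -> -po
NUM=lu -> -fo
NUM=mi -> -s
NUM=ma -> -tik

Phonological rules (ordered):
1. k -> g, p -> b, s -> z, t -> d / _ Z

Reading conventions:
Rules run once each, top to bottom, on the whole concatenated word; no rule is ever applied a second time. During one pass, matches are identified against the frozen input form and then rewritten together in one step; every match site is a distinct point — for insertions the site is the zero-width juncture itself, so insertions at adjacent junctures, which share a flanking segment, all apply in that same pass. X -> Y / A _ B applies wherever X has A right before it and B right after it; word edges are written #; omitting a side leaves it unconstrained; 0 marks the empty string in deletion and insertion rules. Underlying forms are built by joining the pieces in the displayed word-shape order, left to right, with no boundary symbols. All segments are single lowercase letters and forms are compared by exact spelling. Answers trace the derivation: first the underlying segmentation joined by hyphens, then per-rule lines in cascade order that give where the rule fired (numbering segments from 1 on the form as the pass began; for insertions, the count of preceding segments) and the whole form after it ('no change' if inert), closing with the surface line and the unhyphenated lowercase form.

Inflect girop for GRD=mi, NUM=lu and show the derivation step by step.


underlying: girop-veb-fo
1. k -> g, p -> b, s -> z, t -> d / _ Z: fires at position(s) 5: girobvebfo
surface: girobvebfo


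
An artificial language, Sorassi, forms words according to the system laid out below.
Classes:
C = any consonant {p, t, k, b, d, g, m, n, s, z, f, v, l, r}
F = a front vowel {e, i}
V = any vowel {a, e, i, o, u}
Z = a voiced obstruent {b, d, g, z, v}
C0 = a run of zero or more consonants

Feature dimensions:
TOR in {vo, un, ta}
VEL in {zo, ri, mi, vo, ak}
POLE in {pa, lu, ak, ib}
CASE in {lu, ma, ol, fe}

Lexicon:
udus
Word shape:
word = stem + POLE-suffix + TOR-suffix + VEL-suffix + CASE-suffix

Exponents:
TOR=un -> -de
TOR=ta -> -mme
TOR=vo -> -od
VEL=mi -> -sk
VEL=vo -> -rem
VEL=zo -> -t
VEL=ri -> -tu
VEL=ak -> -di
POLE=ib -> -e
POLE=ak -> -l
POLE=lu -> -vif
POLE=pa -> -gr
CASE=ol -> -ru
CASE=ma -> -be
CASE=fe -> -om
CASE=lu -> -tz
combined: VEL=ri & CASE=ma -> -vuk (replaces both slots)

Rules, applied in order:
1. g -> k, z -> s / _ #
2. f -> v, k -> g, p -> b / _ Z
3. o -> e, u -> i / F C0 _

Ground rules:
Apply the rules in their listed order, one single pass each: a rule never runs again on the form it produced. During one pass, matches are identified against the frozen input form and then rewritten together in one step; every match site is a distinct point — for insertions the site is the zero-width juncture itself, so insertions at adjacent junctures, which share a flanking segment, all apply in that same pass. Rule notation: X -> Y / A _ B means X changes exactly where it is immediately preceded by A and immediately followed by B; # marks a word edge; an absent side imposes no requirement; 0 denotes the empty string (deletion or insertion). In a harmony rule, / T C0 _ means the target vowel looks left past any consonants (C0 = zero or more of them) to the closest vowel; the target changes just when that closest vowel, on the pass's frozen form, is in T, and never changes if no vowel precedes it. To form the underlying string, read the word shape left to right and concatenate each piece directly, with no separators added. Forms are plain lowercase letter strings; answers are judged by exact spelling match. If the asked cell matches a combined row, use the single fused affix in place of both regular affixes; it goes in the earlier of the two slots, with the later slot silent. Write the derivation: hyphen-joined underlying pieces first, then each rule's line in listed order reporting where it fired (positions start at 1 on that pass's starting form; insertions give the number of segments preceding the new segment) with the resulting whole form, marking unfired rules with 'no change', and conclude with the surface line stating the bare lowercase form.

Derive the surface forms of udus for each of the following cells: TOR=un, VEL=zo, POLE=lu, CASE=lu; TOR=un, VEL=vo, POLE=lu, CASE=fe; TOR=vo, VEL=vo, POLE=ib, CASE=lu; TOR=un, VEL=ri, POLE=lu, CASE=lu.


cell TOR=un, VEL=zo, POLE=lu, CASE=lu:
underlying: udus-vif-de-t-tz
1. g -> k, z -> s / _ #: fires at position(s) 12: udusvifdetts
2. f -> v, k -> g, p -> b / _ Z: fires at position(s) 7: udusvivdetts
3. o -> e, u -> i / F C0 _: no change
surface: udusvivdetts

cell TOR=un, VEL=vo, POLE=lu, CASE=fe:
underlying: udus-vif-de-rem-om
1. g -> k, z -> s / _ #: no change
2. f -> v, k -> g, p -> b / _ Z: fires at position(s) 7: udusvivderemom
3. o -> e, u -> i / F C0 _: fires at position(s) 13: udusvivderemem
surface: udusvivderemem

cell TOR=vo, VEL=vo, POLE=ib, CASE=lu:
underlying: udus-e-od-rem-tz
1. g -> k, z -> s / _ #: fires at position(s) 12: uduseodremts
2. f -> v, k -> g, p -> b / _ Z: no change
3. o -> e, u -> i / F C0 _: fires at position(s) 6: uduseedremts
surface: uduseedremts

cell TOR=un, VEL=ri, POLE=lu, CASE=lu:
underlying: udus-vif-de-tu-tz
1. g -> k, z -> s / _ #: fires at position(s) 13: udusvifdetuts
2. f -> v, k -> g, p -> b / _ Z: fires at position(s) 7: udusvivdetuts
3. o -> e, u -> i / F C0 _: fires at position(s) 11: udusvivdetits
surface: udusvivdetits


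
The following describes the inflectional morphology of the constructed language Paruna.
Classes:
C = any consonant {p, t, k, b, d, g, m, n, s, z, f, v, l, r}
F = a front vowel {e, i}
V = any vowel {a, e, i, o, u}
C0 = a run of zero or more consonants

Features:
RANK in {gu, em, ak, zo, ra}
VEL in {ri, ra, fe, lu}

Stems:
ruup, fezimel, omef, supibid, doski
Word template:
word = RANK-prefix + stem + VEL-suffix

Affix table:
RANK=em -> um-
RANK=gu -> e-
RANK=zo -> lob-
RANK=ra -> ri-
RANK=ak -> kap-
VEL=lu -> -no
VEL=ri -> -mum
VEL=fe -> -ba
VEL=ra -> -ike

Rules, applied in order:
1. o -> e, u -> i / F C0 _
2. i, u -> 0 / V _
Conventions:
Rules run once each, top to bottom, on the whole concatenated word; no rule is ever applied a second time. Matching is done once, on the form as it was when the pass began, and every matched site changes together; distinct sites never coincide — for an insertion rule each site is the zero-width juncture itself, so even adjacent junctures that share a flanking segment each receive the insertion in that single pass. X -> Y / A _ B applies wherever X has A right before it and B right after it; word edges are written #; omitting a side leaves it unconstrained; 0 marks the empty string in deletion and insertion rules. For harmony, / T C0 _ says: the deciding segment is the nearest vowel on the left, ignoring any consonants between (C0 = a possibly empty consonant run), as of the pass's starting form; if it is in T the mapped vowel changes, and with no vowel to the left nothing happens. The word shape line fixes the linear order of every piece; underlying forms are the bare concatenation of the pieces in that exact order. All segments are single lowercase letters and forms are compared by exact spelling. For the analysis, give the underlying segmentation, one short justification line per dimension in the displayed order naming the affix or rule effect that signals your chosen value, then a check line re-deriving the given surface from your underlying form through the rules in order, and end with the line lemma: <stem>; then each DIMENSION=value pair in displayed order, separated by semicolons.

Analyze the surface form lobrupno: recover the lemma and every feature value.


underlying: lob-ruup-no
RANK=zo - signalled by the affix lob-
VEL=lu - signalled by the affix -no
check: lobruupno -> lobruupno -> lobrupno
lemma: ruup; RANK=zo; VEL=lu


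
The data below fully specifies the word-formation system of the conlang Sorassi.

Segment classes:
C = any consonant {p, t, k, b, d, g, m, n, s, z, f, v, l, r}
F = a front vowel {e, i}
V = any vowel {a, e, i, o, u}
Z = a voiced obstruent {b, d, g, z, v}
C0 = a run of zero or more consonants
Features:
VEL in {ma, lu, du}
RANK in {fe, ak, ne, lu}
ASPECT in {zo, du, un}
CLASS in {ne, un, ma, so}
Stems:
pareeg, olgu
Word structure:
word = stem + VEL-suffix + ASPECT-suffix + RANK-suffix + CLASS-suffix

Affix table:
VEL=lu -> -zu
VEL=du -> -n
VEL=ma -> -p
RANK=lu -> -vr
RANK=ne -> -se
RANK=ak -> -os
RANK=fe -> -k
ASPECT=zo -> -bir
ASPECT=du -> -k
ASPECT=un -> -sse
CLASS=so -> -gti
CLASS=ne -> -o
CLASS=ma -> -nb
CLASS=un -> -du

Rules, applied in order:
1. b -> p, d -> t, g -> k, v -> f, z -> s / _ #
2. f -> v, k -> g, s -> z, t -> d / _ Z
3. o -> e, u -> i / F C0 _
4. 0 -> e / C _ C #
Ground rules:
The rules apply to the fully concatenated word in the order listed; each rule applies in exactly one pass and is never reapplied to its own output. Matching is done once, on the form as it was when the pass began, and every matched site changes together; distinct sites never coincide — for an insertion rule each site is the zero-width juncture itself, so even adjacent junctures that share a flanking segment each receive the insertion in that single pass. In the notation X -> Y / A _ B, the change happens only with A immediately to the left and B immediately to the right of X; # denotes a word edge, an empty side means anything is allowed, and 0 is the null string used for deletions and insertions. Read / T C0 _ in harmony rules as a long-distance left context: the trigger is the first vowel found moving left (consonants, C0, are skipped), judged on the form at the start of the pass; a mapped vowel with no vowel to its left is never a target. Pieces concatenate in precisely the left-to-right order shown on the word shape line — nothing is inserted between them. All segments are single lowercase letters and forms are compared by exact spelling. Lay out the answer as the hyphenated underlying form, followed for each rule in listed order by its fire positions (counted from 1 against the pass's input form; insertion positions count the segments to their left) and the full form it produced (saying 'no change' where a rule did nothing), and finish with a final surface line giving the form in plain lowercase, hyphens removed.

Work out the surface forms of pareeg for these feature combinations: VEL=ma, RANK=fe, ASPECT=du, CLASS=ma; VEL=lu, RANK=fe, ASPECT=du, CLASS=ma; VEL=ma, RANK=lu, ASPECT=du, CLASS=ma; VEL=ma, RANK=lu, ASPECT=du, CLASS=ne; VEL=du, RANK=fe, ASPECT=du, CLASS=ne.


cell VEL=ma, RANK=fe, ASPECT=du, CLASS=ma:
underlying: pareeg-p-k-k-nb
1. b -> p, d -> t, g -> k, v -> f, z -> s / _ #: fires at position(s) 11: pareegpkknp
2. f -> v, k -> g, s -> z, t -> d / _ Z: no change
3. o -> e, u -> i / F C0 _: no change
4. 0 -> e / C _ C #: inserts after position(s) 10: pareegpkknep
surface: pareegpkknep

cell VEL=lu, RANK=fe, ASPECT=du, CLASS=ma:
underlying: pareeg-zu-k-k-nb
1. b -> p, d -> t, g -> k, v -> f, z -> s / _ #: fires at position(s) 12: pareegzukknp
2. f -> v, k -> g, s -> z, t -> d / _ Z: no change
3. o -> e, u -> i / F C0 _: fires at position(s) 8: pareegzikknp
4. 0 -> e / C _ C #: inserts after position(s) 11: pareegzikknep
surface: pareegzikknep

cell VEL=ma, RANK=lu, ASPECT=du, CLASS=ma:
underlying: pareeg-p-k-vr-nb
1. b -> p, d -> t, g -> k, v -> f, z -> s / _ #: fires at position(s) 12: pareegpkvrnp
2. f -> v, k -> g, s -> z, t -> d / _ Z: fires at position(s) 8: pareegpgvrnp
3. o -> e, u -> i / F C0 _: no change
4. 0 -> e / C _ C #: inserts after position(s) 11: pareegpgvrnep
surface: pareegpgvrnep

cell VEL=ma, RANK=lu, ASPECT=du, CLASS=ne:
underlying: pareeg-p-k-vr-o
1. b -> p, d -> t, g -> k, v -> f, z -> s / _ #: no change
2. f -> v, k -> g, s -> z, t -> d / _ Z: fires at position(s) 8: pareegpgvro
3. o -> e, u -> i / F C0 _: fires at position(s) 11: pareegpgvre
4. 0 -> e / C _ C #: no change
surface: pareegpgvre

cell VEL=du, RANK=fe, ASPECT=du, CLASS=ne:
underlying: pareeg-n-k-k-o
1. b -> p, d -> t, g -> k, v -> f, z -> s / _ #: no change
2. f -> v, k -> g, s -> z, t -> d / _ Z: no change
3. o -> e, u -> i / F C0 _: fires at position(s) 10: pareegnkke
4. 0 -> e / C _ C #: no change
surface: pareegnkke


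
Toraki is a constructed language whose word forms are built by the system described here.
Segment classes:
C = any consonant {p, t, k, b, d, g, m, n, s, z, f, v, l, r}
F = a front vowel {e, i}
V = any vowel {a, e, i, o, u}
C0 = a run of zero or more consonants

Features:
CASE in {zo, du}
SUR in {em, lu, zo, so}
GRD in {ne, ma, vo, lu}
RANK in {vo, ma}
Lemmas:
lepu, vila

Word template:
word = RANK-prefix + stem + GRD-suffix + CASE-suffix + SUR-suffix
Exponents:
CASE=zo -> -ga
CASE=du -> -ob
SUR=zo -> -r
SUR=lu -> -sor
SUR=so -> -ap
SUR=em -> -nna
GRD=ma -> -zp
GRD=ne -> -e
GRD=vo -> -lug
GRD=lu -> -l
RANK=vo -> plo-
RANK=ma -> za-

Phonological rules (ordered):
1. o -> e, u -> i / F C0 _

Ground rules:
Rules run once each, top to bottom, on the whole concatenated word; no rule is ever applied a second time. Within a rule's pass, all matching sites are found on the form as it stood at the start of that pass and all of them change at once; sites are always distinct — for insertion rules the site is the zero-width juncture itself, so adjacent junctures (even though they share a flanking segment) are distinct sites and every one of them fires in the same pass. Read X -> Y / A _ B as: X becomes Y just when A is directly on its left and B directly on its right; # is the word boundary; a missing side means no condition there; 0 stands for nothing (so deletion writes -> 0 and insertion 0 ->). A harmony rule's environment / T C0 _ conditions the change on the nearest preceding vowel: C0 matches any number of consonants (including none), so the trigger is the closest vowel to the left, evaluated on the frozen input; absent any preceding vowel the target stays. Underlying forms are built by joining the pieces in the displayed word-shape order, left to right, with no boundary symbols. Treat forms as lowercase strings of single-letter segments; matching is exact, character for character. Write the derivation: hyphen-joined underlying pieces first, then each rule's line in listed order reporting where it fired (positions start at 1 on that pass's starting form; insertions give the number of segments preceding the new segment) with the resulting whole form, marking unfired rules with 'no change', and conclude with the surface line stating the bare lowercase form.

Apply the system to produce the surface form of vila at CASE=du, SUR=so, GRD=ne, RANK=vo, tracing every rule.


underlying: plo-vila-e-ob-ap
1. o -> e, u -> i / F C0 _: fires at position(s) 9: plovilaeebap
surface: plovilaeebap


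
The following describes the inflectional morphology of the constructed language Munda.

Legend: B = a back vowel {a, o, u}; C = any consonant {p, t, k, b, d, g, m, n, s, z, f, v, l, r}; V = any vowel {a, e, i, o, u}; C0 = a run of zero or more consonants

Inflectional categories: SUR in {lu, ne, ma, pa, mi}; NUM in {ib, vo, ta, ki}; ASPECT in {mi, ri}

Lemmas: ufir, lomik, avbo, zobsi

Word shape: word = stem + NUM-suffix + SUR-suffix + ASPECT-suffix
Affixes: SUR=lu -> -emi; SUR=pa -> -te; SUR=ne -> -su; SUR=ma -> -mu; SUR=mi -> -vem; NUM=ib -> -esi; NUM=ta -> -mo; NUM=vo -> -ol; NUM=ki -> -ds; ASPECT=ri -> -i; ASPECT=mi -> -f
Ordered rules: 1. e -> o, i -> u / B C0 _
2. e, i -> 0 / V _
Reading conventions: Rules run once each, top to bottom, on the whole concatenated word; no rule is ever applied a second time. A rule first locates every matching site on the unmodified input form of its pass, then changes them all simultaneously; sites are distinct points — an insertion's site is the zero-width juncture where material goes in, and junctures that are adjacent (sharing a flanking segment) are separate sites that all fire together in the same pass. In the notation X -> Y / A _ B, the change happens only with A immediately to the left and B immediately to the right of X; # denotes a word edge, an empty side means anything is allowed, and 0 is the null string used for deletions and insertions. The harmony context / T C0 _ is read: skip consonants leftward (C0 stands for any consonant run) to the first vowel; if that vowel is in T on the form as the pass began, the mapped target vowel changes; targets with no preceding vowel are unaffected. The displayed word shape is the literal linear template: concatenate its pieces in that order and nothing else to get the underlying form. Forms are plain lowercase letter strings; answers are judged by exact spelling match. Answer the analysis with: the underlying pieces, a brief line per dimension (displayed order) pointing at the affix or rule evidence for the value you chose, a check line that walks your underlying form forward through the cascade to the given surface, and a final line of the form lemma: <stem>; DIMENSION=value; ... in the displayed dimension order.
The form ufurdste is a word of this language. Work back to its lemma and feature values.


underlying: ufir-ds-te-i
SUR=pa - signalled by the affix -te
NUM=ki - signalled by the affix -ds
ASPECT=ri - signalled by the affix -i
check: ufirdstei -> ufurdstei -> ufurdste
lemma: ufir; SUR=pa; NUM=ki; ASPECT=ri


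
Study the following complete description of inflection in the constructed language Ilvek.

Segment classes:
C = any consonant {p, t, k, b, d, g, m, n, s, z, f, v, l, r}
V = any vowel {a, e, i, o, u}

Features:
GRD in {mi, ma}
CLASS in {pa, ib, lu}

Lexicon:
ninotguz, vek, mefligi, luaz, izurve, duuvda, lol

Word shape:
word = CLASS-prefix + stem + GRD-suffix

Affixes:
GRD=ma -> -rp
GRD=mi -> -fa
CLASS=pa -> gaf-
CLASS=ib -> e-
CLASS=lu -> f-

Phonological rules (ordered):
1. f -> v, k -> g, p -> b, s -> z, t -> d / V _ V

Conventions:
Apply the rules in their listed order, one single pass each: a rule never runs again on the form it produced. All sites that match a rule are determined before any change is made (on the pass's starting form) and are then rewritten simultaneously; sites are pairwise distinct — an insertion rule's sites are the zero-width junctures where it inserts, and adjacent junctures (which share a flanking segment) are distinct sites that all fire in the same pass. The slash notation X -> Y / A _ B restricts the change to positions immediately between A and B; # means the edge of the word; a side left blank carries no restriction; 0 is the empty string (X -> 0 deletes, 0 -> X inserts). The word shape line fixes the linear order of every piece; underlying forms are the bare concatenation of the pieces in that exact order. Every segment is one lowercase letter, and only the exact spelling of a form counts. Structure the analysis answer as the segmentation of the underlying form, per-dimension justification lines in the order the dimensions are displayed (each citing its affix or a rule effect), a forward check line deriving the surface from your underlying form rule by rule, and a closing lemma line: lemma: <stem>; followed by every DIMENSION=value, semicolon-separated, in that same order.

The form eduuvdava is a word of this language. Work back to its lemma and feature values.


underlying: e-duuvda-fa
GRD=mi - signalled by the affix -fa
CLASS=ib - signalled by the affix e-
check: eduuvdafa -> eduuvdava
lemma: duuvda; GRD=mi; CLASS=ib


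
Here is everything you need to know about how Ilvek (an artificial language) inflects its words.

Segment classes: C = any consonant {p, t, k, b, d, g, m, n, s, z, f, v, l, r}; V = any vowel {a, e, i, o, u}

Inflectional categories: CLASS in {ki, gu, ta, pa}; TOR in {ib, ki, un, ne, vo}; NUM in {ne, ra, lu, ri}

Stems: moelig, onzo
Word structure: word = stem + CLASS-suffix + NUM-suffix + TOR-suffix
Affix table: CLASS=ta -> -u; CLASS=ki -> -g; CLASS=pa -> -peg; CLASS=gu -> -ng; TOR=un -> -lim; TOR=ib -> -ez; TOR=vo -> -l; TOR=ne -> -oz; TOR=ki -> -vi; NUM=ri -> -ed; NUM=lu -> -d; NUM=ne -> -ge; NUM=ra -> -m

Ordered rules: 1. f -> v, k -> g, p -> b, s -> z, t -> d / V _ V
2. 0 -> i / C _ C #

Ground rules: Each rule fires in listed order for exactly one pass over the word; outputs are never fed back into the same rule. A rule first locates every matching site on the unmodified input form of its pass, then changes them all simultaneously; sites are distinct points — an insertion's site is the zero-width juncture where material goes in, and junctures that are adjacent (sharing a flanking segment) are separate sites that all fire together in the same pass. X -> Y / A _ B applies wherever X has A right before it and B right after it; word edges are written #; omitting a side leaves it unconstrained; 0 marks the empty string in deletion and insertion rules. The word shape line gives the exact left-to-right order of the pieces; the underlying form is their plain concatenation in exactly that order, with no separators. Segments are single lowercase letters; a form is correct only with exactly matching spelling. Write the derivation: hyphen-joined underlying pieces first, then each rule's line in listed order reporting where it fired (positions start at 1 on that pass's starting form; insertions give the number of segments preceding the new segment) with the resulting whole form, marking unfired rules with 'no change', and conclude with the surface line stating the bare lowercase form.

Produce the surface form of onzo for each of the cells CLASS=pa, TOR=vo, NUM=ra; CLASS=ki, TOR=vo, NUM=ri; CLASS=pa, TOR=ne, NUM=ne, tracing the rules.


cell CLASS=pa, TOR=vo, NUM=ra:
underlying: onzo-peg-m-l
1. f -> v, k -> g, p -> b, s -> z, t -> d / V _ V: fires at position(s) 5: onzobegml
2. 0 -> i / C _ C #: inserts after position(s) 8: onzobegmil
surface: onzobegmil

cell CLASS=ki, TOR=vo, NUM=ri:
underlying: onzo-g-ed-l
1. f -> v, k -> g, p -> b, s -> z, t -> d / V _ V: no change
2. 0 -> i / C _ C #: inserts after position(s) 7: onzogedil
surface: onzogedil

cell CLASS=pa, TOR=ne, NUM=ne:
underlying: onzo-peg-ge-oz
1. f -> v, k -> g, p -> b, s -> z, t -> d / V _ V: fires at position(s) 5: onzobeggeoz
2. 0 -> i / C _ C #: no change
surface: onzobeggeoz


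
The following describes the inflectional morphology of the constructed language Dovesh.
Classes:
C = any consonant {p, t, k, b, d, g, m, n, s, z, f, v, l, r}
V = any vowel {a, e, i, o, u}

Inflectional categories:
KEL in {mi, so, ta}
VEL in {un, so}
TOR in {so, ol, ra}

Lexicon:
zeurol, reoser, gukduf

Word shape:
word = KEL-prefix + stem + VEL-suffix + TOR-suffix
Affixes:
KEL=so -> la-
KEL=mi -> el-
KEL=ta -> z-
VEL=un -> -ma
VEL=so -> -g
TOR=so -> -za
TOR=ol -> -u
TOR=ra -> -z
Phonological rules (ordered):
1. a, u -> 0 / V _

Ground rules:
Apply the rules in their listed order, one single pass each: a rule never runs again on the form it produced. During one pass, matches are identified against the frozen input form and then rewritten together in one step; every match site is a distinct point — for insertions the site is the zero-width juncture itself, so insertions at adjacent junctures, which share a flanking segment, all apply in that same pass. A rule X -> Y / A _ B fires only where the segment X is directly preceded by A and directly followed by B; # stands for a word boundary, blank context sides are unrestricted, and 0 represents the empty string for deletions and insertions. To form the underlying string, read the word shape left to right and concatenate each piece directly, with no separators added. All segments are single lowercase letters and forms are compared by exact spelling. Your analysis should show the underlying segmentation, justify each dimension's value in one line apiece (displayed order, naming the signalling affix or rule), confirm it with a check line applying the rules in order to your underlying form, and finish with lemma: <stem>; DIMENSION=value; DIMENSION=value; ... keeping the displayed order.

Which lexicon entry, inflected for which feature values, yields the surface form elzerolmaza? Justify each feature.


underlying: el-zeurol-ma-za
KEL=mi - signalled by the affix el-
VEL=un - signalled by the affix -ma
TOR=so - signalled by the affix -za
check: elzeurolmaza -> elzerolmaza
lemma: zeurol; KEL=mi; VEL=un; TOR=so


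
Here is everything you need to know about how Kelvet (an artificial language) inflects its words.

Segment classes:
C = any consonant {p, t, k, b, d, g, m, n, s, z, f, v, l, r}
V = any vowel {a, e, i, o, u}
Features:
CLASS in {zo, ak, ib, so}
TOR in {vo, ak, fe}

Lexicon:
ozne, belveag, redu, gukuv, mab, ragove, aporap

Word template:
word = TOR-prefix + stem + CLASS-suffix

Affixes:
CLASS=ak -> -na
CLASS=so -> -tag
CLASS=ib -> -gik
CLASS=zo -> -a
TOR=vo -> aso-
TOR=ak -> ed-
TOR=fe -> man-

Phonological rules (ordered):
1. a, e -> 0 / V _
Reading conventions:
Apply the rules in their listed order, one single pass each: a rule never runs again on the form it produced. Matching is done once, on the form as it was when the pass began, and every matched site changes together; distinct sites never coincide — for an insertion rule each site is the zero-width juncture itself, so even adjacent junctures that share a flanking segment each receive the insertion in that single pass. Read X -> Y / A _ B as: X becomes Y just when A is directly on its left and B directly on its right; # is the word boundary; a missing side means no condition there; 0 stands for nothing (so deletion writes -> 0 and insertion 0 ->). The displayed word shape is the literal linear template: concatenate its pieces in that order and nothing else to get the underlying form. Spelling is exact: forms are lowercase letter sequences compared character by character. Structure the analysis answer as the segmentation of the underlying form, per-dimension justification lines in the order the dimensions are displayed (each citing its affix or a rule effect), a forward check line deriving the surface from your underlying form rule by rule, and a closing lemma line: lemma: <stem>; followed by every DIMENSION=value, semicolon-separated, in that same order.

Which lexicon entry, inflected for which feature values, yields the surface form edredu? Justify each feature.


underlying: ed-redu-a
CLASS=zo - signalled by the affix -a
TOR=ak - signalled by the affix ed-
check: edredua -> edredu
lemma: redu; CLASS=zo; TOR=ak


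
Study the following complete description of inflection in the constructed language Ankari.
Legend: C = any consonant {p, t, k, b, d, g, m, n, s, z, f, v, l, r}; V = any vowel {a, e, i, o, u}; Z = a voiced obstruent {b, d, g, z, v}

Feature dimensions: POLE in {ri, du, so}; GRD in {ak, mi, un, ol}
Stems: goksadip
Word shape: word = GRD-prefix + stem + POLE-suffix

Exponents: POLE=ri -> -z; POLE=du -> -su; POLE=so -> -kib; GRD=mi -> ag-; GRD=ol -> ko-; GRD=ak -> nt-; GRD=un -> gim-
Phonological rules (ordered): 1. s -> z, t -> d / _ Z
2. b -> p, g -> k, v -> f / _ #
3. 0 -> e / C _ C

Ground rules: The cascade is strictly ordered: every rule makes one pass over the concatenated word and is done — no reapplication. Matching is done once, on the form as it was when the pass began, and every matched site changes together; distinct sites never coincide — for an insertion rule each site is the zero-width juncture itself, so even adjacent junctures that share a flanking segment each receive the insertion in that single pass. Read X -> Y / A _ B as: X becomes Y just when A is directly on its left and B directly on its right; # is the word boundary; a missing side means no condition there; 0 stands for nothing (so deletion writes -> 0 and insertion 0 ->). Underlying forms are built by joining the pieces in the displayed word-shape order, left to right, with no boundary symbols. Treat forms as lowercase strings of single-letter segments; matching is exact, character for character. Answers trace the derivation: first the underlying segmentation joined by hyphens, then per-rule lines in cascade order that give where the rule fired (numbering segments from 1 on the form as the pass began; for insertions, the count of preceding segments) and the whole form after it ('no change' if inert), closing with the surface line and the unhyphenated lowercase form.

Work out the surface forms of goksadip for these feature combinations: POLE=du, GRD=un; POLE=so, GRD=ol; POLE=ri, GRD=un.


cell POLE=du, GRD=un:
underlying: gim-goksadip-su
1. s -> z, t -> d / _ Z: no change
2. b -> p, g -> k, v -> f / _ #: no change
3. 0 -> e / C _ C: inserts after position(s) 3, 6, 11: gimegokesadipesu
surface: gimegokesadipesu

cell POLE=so, GRD=ol:
underlying: ko-goksadip-kib
1. s -> z, t -> d / _ Z: no change
2. b -> p, g -> k, v -> f / _ #: fires at position(s) 13: kogoksadipkip
3. 0 -> e / C _ C: inserts after position(s) 5, 10: kogokesadipekip
surface: kogokesadipekip

cell POLE=ri, GRD=un:
underlying: gim-goksadip-z
1. s -> z, t -> d / _ Z: no change
2. b -> p, g -> k, v -> f / _ #: no change
3. 0 -> e / C _ C: inserts after position(s) 3, 6, 11: gimegokesadipez
surface: gimegokesadipez


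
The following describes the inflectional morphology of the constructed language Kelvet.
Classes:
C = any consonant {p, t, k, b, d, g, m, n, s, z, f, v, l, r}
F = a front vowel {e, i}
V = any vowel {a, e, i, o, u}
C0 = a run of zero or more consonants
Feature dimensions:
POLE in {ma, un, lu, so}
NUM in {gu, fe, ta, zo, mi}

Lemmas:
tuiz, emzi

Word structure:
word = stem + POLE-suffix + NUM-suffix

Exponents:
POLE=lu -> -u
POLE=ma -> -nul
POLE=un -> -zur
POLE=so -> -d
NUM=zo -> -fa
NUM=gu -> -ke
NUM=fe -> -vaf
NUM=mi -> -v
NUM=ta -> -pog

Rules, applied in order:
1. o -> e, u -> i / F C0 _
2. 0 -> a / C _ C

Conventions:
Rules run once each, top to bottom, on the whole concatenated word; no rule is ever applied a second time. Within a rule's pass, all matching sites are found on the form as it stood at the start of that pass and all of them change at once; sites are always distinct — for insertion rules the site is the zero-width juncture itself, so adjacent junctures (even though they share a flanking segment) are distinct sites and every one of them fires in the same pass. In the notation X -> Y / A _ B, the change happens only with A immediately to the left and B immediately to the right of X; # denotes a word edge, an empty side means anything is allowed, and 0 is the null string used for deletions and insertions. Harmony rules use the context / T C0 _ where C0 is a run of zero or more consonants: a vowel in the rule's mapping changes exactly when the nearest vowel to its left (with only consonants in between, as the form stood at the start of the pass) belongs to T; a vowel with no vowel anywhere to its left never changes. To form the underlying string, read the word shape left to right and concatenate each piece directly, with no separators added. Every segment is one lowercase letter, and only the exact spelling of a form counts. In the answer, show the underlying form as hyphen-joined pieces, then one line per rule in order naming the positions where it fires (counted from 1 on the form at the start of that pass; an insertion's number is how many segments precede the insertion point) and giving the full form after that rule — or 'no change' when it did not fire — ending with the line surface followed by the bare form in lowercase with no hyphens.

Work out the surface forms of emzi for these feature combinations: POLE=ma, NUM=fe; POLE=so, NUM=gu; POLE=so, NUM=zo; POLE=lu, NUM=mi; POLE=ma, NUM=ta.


cell POLE=ma, NUM=fe:
underlying: emzi-nul-vaf
1. o -> e, u -> i / F C0 _: fires at position(s) 6: emzinilvaf
2. 0 -> a / C _ C: inserts after position(s) 2, 7: emazinilavaf
surface: emazinilavaf

cell POLE=so, NUM=gu:
underlying: emzi-d-ke
1. o -> e, u -> i / F C0 _: no change
2. 0 -> a / C _ C: inserts after position(s) 2, 5: emazidake
surface: emazidake

cell POLE=so, NUM=zo:
underlying: emzi-d-fa
1. o -> e, u -> i / F C0 _: no change
2. 0 -> a / C _ C: inserts after position(s) 2, 5: emazidafa
surface: emazidafa

cell POLE=lu, NUM=mi:
underlying: emzi-u-v
1. o -> e, u -> i / F C0 _: fires at position(s) 5: emziiv
2. 0 -> a / C _ C: inserts after position(s) 2: emaziiv
surface: emaziiv

cell POLE=ma, NUM=ta:
underlying: emzi-nul-pog
1. o -> e, u -> i / F C0 _: fires at position(s) 6: emzinilpog
2. 0 -> a / C _ C: inserts after position(s) 2, 7: emazinilapog
surface: emazinilapog


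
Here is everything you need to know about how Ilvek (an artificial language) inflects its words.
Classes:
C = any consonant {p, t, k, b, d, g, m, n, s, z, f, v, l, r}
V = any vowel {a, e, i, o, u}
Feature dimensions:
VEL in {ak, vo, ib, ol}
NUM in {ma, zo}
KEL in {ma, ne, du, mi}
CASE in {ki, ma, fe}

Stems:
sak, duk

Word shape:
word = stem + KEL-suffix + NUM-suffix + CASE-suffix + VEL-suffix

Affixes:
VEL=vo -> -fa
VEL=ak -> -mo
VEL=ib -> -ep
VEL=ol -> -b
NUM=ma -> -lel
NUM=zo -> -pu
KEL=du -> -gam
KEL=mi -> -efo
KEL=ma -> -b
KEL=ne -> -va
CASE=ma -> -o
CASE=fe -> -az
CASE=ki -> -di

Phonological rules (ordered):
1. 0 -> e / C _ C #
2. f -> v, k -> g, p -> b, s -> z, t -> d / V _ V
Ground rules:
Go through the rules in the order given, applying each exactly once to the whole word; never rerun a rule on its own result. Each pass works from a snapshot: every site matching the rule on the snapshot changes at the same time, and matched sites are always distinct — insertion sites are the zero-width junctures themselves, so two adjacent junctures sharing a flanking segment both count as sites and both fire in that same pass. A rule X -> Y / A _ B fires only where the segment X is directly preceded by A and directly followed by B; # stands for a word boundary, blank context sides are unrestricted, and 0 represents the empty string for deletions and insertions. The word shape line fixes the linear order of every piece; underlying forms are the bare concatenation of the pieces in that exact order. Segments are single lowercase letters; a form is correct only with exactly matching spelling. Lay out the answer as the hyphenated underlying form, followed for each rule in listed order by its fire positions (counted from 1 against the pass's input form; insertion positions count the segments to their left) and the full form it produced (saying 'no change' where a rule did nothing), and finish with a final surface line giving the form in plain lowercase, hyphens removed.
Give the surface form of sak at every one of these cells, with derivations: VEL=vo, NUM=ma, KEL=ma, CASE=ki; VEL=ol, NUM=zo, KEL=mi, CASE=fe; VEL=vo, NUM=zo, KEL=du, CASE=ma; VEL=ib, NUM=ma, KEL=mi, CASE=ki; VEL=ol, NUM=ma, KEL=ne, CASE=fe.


cell VEL=vo, NUM=ma, KEL=ma, CASE=ki:
underlying: sak-b-lel-di-fa
1. 0 -> e / C _ C #: no change
2. f -> v, k -> g, p -> b, s -> z, t -> d / V _ V: fires at position(s) 10: sakbleldiva
surface: sakbleldiva

cell VEL=ol, NUM=zo, KEL=mi, CASE=fe:
underlying: sak-efo-pu-az-b
1. 0 -> e / C _ C #: inserts after position(s) 10: sakefopuazeb
2. f -> v, k -> g, p -> b, s -> z, t -> d / V _ V: fires at position(s) 3, 5, 7: sagevobuazeb
surface: sagevobuazeb

cell VEL=vo, NUM=zo, KEL=du, CASE=ma:
underlying: sak-gam-pu-o-fa
1. 0 -> e / C _ C #: no change
2. f -> v, k -> g, p -> b, s -> z, t -> d / V _ V: fires at position(s) 10: sakgampuova
surface: sakgampuova

cell VEL=ib, NUM=ma, KEL=mi, CASE=ki:
underlying: sak-efo-lel-di-ep
1. 0 -> e / C _ C #: no change
2. f -> v, k -> g, p -> b, s -> z, t -> d / V _ V: fires at position(s) 3, 5: sagevoleldiep
surface: sagevoleldiep

cell VEL=ol, NUM=ma, KEL=ne, CASE=fe:
underlying: sak-va-lel-az-b
1. 0 -> e / C _ C #: inserts after position(s) 10: sakvalelazeb
2. f -> v, k -> g, p -> b, s -> z, t -> d / V _ V: no change
surface: sakvalelazeb


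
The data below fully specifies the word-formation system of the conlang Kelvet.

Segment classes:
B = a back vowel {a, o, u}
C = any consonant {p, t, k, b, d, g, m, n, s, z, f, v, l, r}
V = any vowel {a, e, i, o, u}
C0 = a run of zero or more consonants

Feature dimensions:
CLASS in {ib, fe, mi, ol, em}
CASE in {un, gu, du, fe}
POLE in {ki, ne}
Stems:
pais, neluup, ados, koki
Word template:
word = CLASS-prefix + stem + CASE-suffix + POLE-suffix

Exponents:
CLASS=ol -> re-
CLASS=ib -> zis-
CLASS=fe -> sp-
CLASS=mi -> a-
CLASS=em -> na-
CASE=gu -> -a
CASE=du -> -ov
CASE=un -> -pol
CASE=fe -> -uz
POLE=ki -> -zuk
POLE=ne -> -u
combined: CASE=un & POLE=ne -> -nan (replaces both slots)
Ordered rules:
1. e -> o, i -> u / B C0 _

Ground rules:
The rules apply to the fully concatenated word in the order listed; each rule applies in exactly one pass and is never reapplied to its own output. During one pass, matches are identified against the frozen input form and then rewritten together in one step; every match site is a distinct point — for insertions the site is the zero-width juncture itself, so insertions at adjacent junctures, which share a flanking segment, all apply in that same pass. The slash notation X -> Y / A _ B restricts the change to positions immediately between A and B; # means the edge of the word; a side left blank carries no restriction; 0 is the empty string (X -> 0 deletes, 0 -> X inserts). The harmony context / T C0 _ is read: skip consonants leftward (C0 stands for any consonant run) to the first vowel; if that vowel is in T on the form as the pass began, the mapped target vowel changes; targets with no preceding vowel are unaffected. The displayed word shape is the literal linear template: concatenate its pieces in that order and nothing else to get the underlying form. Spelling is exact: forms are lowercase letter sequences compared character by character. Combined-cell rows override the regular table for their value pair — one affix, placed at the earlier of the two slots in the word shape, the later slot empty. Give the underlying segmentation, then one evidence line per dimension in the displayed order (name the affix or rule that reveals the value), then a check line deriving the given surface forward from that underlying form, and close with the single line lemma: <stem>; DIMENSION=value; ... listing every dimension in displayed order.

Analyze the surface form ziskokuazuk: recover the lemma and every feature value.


underlying: zis-koki-a-zuk
CLASS=ib - signalled by the affix zis-
CASE=gu - signalled by the affix -a
POLE=ki - signalled by the affix -zuk
check: ziskokiazuk -> ziskokuazuk
lemma: koki; CLASS=ib; CASE=gu; POLE=ki


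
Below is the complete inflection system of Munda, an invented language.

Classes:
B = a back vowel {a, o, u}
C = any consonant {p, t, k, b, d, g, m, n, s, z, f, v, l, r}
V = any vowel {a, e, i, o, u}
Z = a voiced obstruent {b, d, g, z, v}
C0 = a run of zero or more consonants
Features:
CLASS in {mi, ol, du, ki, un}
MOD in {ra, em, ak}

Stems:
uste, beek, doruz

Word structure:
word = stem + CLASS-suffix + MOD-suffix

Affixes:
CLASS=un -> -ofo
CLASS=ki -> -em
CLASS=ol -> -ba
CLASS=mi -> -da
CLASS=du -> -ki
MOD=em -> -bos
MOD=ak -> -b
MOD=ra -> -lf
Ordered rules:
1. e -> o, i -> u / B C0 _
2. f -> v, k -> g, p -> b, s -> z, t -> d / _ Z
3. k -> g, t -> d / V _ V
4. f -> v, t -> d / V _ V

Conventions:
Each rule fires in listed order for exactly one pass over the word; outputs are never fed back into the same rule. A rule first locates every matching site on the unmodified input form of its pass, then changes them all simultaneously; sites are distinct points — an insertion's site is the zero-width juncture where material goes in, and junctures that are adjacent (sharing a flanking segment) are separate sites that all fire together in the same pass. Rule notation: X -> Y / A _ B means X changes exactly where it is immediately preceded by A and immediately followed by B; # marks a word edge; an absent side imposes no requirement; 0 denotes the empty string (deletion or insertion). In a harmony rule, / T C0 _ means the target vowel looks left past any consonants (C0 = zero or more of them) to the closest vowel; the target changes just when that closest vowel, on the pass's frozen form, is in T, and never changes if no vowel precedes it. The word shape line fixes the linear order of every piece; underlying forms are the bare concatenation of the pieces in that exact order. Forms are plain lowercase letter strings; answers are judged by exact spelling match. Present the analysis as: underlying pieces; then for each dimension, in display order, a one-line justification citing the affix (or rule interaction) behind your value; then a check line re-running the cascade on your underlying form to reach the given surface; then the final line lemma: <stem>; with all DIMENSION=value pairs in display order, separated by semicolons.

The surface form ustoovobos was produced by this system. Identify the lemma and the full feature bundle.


underlying: uste-ofo-bos
CLASS=un - signalled by the affix -ofo
MOD=em - signalled by the affix -bos
check: usteofobos -> ustoofobos -> ustoofobos -> ustoofobos -> ustoovobos
lemma: uste; CLASS=un; MOD=em
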